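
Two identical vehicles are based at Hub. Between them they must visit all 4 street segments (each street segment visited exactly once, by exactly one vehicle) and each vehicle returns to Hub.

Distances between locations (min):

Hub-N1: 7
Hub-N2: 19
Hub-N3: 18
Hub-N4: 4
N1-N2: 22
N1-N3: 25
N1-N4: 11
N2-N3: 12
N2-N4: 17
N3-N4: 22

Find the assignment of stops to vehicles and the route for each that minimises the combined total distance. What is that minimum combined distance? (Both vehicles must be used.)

Check every non-empty split of the stops between the two vehicles; for each half take its own optimal tour:
  {N1} + {N2, N3, N4}: 14 + 51 = 65
  {N2} + {N1, N3, N4}: 38 + 58 = 96
  {N1, N2} + {N3, N4}: 48 + 44 = 92
  {N3} + {N1, N2, N4}: 36 + 50 = 86
  {N1, N3} + {N2, N4}: 50 + 40 = 90
  {N2, N3} + {N1, N4}: 49 + 22 = 71
  … (7 splits in total)
Best: vehicle 1 Hub → N1 → Hub = 14; vehicle 2 Hub → N3 → N2 → N4 → Hub = 51; combined 65.

65 min — the smallest possible combined total.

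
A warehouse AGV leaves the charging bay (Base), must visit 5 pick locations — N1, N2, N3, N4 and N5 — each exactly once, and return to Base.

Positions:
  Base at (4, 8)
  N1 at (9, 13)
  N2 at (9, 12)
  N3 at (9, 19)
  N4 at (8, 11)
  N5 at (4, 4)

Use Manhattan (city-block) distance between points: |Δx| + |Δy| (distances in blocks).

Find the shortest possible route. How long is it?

Base → N1 → N2 → N3 → N4 → N5 → Base: 10+1+7+9+11+4 = 42
Base → N1 → N2 → N3 → N5 → N4 → Base: 10+1+7+20+11+7 = 56
Base → N1 → N2 → N4 → N3 → N5 → Base: 10+1+2+9+20+4 = 46
Base → N1 → N2 → N4 → N5 → N3 → Base: 10+1+2+11+20+16 = 60
Base → N1 → N2 → N5 → N3 → N4 → Base: 10+1+13+20+9+7 = 60
Base → N1 → N2 → N5 → N4 → N3 → Base: 10+1+13+11+9+16 = 60
Base → N1 → N3 → N2 → N4 → N5 → Base: 10+6+7+2+11+4 = 40
Base → N1 → N3 → N2 → N5 → N4 → Base: 10+6+7+13+11+7 = 54
Base → N1 → N3 → N4 → N2 → N5 → Base: 10+6+9+2+13+4 = 44
Base → N1 → N3 → N4 → N5 → N2 → Base: 10+6+9+11+13+9 = 58
Base → N1 → N3 → N5 → N2 → N4 → Base: 10+6+20+13+2+7 = 58
Base → N1 → N3 → N5 → N4 → N2 → Base: 10+6+20+11+2+9 = 58
Base → N1 → N4 → N2 → N3 → N5 → Base: 10+3+2+7+20+4 = 46
Base → N1 → N4 → N2 → N5 → N3 → Base: 10+3+2+13+20+16 = 64
… (46 more)
The minimum is 40.
One optimal route: Base → N1 → N3 → N2 → N4 → N5 → Base (or its reverse).

40 blocks — the shortest possible round trip.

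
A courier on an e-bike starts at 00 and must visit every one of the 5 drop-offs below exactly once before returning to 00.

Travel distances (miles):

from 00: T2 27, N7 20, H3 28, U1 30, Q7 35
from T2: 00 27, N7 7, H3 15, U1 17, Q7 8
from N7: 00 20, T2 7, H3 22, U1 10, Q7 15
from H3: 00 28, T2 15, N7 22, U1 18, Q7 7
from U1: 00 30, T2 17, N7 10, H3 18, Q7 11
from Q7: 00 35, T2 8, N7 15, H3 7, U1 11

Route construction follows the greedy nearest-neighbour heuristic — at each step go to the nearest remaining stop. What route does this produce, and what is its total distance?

00 → [N7:20 / T2:27 / H3:28 / U1:30 / Q7:35] → N7 (20)
N7 → [T2:7 / U1:10 / Q7:15 / H3:22] → T2 (7)
T2 → [Q7:8 / H3:15 / U1:17] → Q7 (8)
Q7 → [H3:7 / U1:11] → H3 (7)
H3 → [U1:18] → U1 (18)
Return U1→00: 30.
Total = 20 + 7 + 8 + 7 + 18 + 30 = 90.

Nearest-neighbour total = 90 miles; route 00 → N7 → T2 → Q7 → H3 → U1 → 00.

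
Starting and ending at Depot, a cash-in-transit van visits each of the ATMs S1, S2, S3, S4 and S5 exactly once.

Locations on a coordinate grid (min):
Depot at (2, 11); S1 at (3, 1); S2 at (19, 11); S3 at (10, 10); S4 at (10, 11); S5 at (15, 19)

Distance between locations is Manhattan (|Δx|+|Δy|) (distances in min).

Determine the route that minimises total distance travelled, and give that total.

Depot-S1-S2-S3-S4-S5-Depot: 11+26+10+1+13+21 = 82
Depot-S1-S2-S3-S5-S4-Depot: 11+26+10+14+13+8 = 82
Depot-S1-S2-S4-S3-S5-Depot: 11+26+9+1+14+21 = 82
Depot-S1-S2-S4-S5-S3-Depot: 11+26+9+13+14+9 = 82
Depot-S1-S2-S5-S3-S4-Depot: 11+26+12+14+1+8 = 72
Depot-S1-S2-S5-S4-S3-Depot: 11+26+12+13+1+9 = 72
Depot-S1-S3-S2-S4-S5-Depot: 11+16+10+9+13+21 = 80
Depot-S1-S3-S2-S5-S4-Depot: 11+16+10+12+13+8 = 70
Depot-S1-S3-S4-S2-S5-Depot: 11+16+1+9+12+21 = 70
Depot-S1-S3-S4-S5-S2-Depot: 11+16+1+13+12+17 = 70
Depot-S1-S3-S5-S2-S4-Depot: 11+16+14+12+9+8 = 70
Depot-S1-S3-S5-S4-S2-Depot: 11+16+14+13+9+17 = 80
Depot-S1-S4-S2-S3-S5-Depot: 11+17+9+10+14+21 = 82
Depot-S1-S4-S2-S5-S3-Depot: 11+17+9+12+14+9 = 72
… (46 more)
The minimum is 70.
One optimal route: Depot → S1 → S3 → S2 → S5 → S4 → Depot (or its reverse).

70 min — the shortest possible round trip.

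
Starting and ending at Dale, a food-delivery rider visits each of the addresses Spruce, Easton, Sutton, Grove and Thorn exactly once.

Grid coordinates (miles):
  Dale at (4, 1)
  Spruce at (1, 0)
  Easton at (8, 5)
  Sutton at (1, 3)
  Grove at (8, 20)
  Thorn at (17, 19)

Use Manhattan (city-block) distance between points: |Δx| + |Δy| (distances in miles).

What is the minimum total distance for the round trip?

72 miles — the shortest possible round trip.

There are 60 distinct closed tours to check (reversals are equivalent).
Dale→Spruce→Easton→Sutton→Grove→Thorn→Dale: 4+12+9+24+10+31 = 90
Dale→Spruce→Easton→Sutton→Thorn→Grove→Dale: 4+12+9+32+10+23 = 90
Dale→Spruce→Easton→Grove→Sutton→Thorn→Dale: 4+12+15+24+32+31 = 118
Dale→Spruce→Easton→Grove→Thorn→Sutton→Dale: 4+12+15+10+32+5 = 78
Dale→Spruce→Easton→Thorn→Sutton→Grove→Dale: 4+12+23+32+24+23 = 118
Dale→Spruce→Easton→Thorn→Grove→Sutton→Dale: 4+12+23+10+24+5 = 78
Dale→Spruce→Sutton→Easton→Grove→Thorn→Dale: 4+3+9+15+10+31 = 72
Dale→Spruce→Sutton→Easton→Thorn→Grove→Dale: 4+3+9+23+10+23 = 72
Dale→Spruce→Sutton→Grove→Easton→Thorn→Dale: 4+3+24+15+23+31 = 100
Dale→Spruce→Sutton→Grove→Thorn→Easton→Dale: 4+3+24+10+23+8 = 72
Dale→Spruce→Sutton→Thorn→Easton→Grove→Dale: 4+3+32+23+15+23 = 100
Dale→Spruce→Sutton→Thorn→Grove→Easton→Dale: 4+3+32+10+15+8 = 72
Dale→Spruce→Grove→Easton→Sutton→Thorn→Dale: 4+27+15+9+32+31 = 118
Dale→Spruce→Grove→Easton→Thorn→Sutton→Dale: 4+27+15+23+32+5 = 106
… (46 more)
The minimum is 72.
One optimal route: Dale → Spruce → Sutton → Easton → Grove → Thorn → Dale (or its reverse).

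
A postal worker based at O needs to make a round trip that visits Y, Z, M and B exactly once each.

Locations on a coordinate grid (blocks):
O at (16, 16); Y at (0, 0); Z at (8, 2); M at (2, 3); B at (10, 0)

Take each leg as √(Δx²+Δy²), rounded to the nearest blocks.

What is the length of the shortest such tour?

O-Y-Z-M-B-O: 23+8+6+9+17 = 63
O-Y-Z-B-M-O: 23+8+3+9+19 = 62
O-Y-M-Z-B-O: 23+4+6+3+17 = 53
O-Y-M-B-Z-O: 23+4+9+3+16 = 55
O-Y-B-Z-M-O: 23+10+3+6+19 = 61
O-Y-B-M-Z-O: 23+10+9+6+16 = 64
O-Z-Y-M-B-O: 16+8+4+9+17 = 54
O-Z-Y-B-M-O: 16+8+10+9+19 = 62
O-Z-M-Y-B-O: 16+6+4+10+17 = 53
O-Z-B-Y-M-O: 16+3+10+4+19 = 52
O-M-Y-Z-B-O: 19+4+8+3+17 = 51
O-M-Z-Y-B-O: 19+6+8+10+17 = 60
The minimum is 51.
One optimal route: O → M → Y → Z → B → O (or its reverse).

51 blocks — the shortest possible round trip.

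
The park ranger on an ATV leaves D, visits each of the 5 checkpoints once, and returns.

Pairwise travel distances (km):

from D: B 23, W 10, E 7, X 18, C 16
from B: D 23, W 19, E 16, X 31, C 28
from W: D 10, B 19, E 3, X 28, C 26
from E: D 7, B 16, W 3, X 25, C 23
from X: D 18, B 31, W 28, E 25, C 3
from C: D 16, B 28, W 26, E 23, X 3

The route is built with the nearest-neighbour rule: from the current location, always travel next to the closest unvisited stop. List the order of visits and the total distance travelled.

Nearest-neighbour total = 78 km; route D → E → W → B → C → X → D.

From D: distances to unvisited — E=7, W=10, C=16, X=18, B=23. Nearest is E (7).
From E: distances to unvisited — W=3, B=16, C=23, X=25. Nearest is W (3).
From W: distances to unvisited — B=19, C=26, X=28. Nearest is B (19).
From B: distances to unvisited — C=28, X=31. Nearest is C (28).
From C: distances to unvisited — X=3. Nearest is X (3).
Return X→D: 18.
Total = 7 + 3 + 19 + 28 + 3 + 18 = 78.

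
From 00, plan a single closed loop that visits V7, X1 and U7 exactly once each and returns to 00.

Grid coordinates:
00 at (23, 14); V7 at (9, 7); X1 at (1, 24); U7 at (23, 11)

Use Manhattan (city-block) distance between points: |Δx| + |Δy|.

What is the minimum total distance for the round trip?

There are 3 distinct closed tours to check (reversals are equivalent).
00 → V7 → X1 → U7 → 00: 21+25+35+3 = 84
00 → V7 → U7 → X1 → 00: 21+18+35+32 = 106
00 → X1 → V7 → U7 → 00: 32+25+18+3 = 78
The minimum is 78.
One optimal route: 00 → X1 → V7 → U7 → 00 (or its reverse).

Minimum total distance: 78.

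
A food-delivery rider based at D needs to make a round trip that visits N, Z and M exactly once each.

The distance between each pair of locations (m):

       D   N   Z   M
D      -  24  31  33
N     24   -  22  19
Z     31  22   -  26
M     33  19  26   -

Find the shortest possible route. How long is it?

With 3 stops there are 3!/2 = 3 distinct round trips (a route and its reverse cost the same).
D→N→Z→M→D: 24+22+26+33 = 105
D→N→M→Z→D: 24+19+26+31 = 100
D→Z→N→M→D: 31+22+19+33 = 105
The minimum is 100.
One optimal route: D → N → M → Z → D (or its reverse).

100 m — the shortest possible round trip.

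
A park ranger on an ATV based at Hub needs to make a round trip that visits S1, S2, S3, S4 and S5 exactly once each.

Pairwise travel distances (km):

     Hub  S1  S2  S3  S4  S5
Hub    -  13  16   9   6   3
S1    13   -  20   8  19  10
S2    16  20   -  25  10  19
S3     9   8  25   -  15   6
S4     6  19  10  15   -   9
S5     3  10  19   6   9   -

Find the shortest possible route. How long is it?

Hub-S1-S2-S3-S4-S5-Hub: 13+20+25+15+9+3 = 85
Hub-S1-S2-S3-S5-S4-Hub: 13+20+25+6+9+6 = 79
Hub-S1-S2-S4-S3-S5-Hub: 13+20+10+15+6+3 = 67
Hub-S1-S2-S4-S5-S3-Hub: 13+20+10+9+6+9 = 67
Hub-S1-S2-S5-S3-S4-Hub: 13+20+19+6+15+6 = 79
Hub-S1-S2-S5-S4-S3-Hub: 13+20+19+9+15+9 = 85
Hub-S1-S3-S2-S4-S5-Hub: 13+8+25+10+9+3 = 68
Hub-S1-S3-S2-S5-S4-Hub: 13+8+25+19+9+6 = 80
Hub-S1-S3-S4-S2-S5-Hub: 13+8+15+10+19+3 = 68
Hub-S1-S3-S4-S5-S2-Hub: 13+8+15+9+19+16 = 80
Hub-S1-S3-S5-S2-S4-Hub: 13+8+6+19+10+6 = 62
Hub-S1-S3-S5-S4-S2-Hub: 13+8+6+9+10+16 = 62
Hub-S1-S4-S2-S3-S5-Hub: 13+19+10+25+6+3 = 76
Hub-S1-S4-S2-S5-S3-Hub: 13+19+10+19+6+9 = 76
… (46 more)
Hub-S4-S2-S1-S3-S5-Hub: 6+10+20+8+6+3 = 53  ← best
The minimum is 53.
One optimal route: Hub → S4 → S2 → S1 → S3 → S5 → Hub (or its reverse).

53 km — the shortest possible round trip.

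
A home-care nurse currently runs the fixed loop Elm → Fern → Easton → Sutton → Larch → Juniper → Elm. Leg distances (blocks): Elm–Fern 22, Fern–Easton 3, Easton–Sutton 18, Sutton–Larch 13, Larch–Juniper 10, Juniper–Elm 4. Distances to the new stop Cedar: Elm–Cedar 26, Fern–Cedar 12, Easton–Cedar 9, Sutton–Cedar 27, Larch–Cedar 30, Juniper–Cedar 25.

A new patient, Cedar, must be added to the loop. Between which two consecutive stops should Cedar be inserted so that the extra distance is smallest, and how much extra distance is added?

Insertion cost between consecutive stops i–j is d(i,Cedar) + d(Cedar,j) − d(i,j):
  between Elm and Fern: 26 + 12 − 22 = 16
  between Fern and Easton: 12 + 9 − 3 = 18
  between Easton and Sutton: 9 + 27 − 18 = 18
  between Sutton and Larch: 27 + 30 − 13 = 44
  between Larch and Juniper: 30 + 25 − 10 = 45
  between Juniper and Elm: 25 + 26 − 4 = 47
Cheapest insertion is between Elm and Fern, adding 16.
New total = 70 + 16 = 86.

Adding 16 blocks by placing Cedar on the Elm–Fern leg.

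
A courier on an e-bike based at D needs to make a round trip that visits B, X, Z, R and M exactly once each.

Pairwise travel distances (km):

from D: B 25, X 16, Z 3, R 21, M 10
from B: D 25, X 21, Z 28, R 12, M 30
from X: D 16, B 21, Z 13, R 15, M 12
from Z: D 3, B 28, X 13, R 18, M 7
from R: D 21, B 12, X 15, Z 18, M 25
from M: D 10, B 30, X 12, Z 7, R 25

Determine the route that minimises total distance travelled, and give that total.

D → B → X → Z → R → M → D: 25+21+13+18+25+10 = 112
D → B → X → Z → M → R → D: 25+21+13+7+25+21 = 112
D → B → X → R → Z → M → D: 25+21+15+18+7+10 = 96
D → B → X → R → M → Z → D: 25+21+15+25+7+3 = 96
D → B → X → M → Z → R → D: 25+21+12+7+18+21 = 104
D → B → X → M → R → Z → D: 25+21+12+25+18+3 = 104
D → B → Z → X → R → M → D: 25+28+13+15+25+10 = 116
D → B → Z → X → M → R → D: 25+28+13+12+25+21 = 124
D → B → Z → R → X → M → D: 25+28+18+15+12+10 = 108
D → B → Z → R → M → X → D: 25+28+18+25+12+16 = 124
D → B → Z → M → X → R → D: 25+28+7+12+15+21 = 108
D → B → Z → M → R → X → D: 25+28+7+25+15+16 = 116
D → B → R → X → Z → M → D: 25+12+15+13+7+10 = 82
D → B → R → X → M → Z → D: 25+12+15+12+7+3 = 74
… (46 more)
The minimum is 74.
One optimal route: D → B → R → X → M → Z → D (or its reverse).

Minimum total distance: 74 km.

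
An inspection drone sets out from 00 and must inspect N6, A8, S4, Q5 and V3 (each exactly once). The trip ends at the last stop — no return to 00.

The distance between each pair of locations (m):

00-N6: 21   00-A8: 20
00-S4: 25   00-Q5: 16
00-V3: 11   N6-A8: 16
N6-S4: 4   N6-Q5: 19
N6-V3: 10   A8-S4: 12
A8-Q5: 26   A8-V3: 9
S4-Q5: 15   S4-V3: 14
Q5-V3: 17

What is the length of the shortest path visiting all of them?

There are 5! = 120 possible orderings.
00 → N6 → A8 → S4 → Q5 → V3: 21+16+12+15+17 = 81
00 → N6 → A8 → S4 → V3 → Q5: 21+16+12+14+17 = 80
00 → N6 → A8 → Q5 → S4 → V3: 21+16+26+15+14 = 92
00 → N6 → A8 → Q5 → V3 → S4: 21+16+26+17+14 = 94
00 → N6 → A8 → V3 → S4 → Q5: 21+16+9+14+15 = 75
00 → N6 → A8 → V3 → Q5 → S4: 21+16+9+17+15 = 78
00 → N6 → S4 → A8 → Q5 → V3: 21+4+12+26+17 = 80
00 → N6 → S4 → A8 → V3 → Q5: 21+4+12+9+17 = 63
00 → N6 → S4 → Q5 → A8 → V3: 21+4+15+26+9 = 75
00 → N6 → S4 → Q5 → V3 → A8: 21+4+15+17+9 = 66
00 → N6 → S4 → V3 → A8 → Q5: 21+4+14+9+26 = 74
00 → N6 → S4 → V3 → Q5 → A8: 21+4+14+17+26 = 82
00 → N6 → Q5 → A8 → S4 → V3: 21+19+26+12+14 = 92
00 → N6 → Q5 → A8 → V3 → S4: 21+19+26+9+14 = 89
… (106 more)
00 → Q5 → S4 → N6 → V3 → A8: 16+15+4+10+9 = 54  ← best
The minimum is 54.
One shortest path: 00 → Q5 → S4 → N6 → V3 → A8.

Shortest open route: 54 m.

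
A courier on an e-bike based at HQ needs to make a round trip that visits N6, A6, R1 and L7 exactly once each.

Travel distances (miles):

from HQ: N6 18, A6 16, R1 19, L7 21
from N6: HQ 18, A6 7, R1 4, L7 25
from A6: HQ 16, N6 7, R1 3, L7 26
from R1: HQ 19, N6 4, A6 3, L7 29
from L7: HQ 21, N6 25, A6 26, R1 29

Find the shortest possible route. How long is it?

Shortest round trip = 69 miles.

There are 12 distinct closed tours to check (reversals are equivalent).
HQ - N6 - A6 - R1 - L7 - HQ: 18+7+3+29+21 = 78
HQ - N6 - A6 - L7 - R1 - HQ: 18+7+26+29+19 = 99
HQ - N6 - R1 - A6 - L7 - HQ: 18+4+3+26+21 = 72
HQ - N6 - R1 - L7 - A6 - HQ: 18+4+29+26+16 = 93
HQ - N6 - L7 - A6 - R1 - HQ: 18+25+26+3+19 = 91
HQ - N6 - L7 - R1 - A6 - HQ: 18+25+29+3+16 = 91
HQ - A6 - N6 - R1 - L7 - HQ: 16+7+4+29+21 = 77
HQ - A6 - N6 - L7 - R1 - HQ: 16+7+25+29+19 = 96
HQ - A6 - R1 - N6 - L7 - HQ: 16+3+4+25+21 = 69
HQ - A6 - L7 - N6 - R1 - HQ: 16+26+25+4+19 = 90
HQ - R1 - N6 - A6 - L7 - HQ: 19+4+7+26+21 = 77
HQ - R1 - A6 - N6 - L7 - HQ: 19+3+7+25+21 = 75
The minimum is 69.
One optimal route: HQ → A6 → R1 → N6 → L7 → HQ (or its reverse).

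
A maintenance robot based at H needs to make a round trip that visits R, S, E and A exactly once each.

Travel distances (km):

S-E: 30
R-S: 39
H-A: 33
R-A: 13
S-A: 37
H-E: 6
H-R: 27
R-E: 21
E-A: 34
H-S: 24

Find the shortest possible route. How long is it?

There are 12 distinct closed tours to check (reversals are equivalent).
H-R-S-E-A-H: 27+39+30+34+33 = 163
H-R-S-A-E-H: 27+39+37+34+6 = 143
H-R-E-S-A-H: 27+21+30+37+33 = 148
H-R-E-A-S-H: 27+21+34+37+24 = 143
H-R-A-S-E-H: 27+13+37+30+6 = 113
H-R-A-E-S-H: 27+13+34+30+24 = 128
H-S-R-E-A-H: 24+39+21+34+33 = 151
H-S-R-A-E-H: 24+39+13+34+6 = 116
H-S-E-R-A-H: 24+30+21+13+33 = 121
H-S-A-R-E-H: 24+37+13+21+6 = 101
H-E-R-S-A-H: 6+21+39+37+33 = 136
H-E-S-R-A-H: 6+30+39+13+33 = 121
The minimum is 101.
One optimal route: H → S → A → R → E → H (or its reverse).

Minimum total distance: 101 km.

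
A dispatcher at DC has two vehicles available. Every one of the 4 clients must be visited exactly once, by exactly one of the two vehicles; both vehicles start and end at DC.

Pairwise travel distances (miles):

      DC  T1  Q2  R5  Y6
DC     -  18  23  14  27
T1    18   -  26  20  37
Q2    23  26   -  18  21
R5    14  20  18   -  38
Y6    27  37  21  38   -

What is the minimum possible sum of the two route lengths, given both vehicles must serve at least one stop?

Try each way of splitting the stops between the two vehicles (each non-empty) and, for each split, find the best tour for each vehicle:
  {T1} + {Q2, R5, Y6}: 36 + 80 = 116
  {Q2} + {T1, R5, Y6}: 46 + 98 = 144
  {T1, Q2} + {R5, Y6}: 67 + 79 = 146
  {R5} + {T1, Q2, Y6}: 28 + 92 = 120
  {T1, R5} + {Q2, Y6}: 52 + 71 = 123
  {Q2, R5} + {T1, Y6}: 55 + 82 = 137
  … (7 splits in total)
Best: vehicle 1 DC → T1 → DC = 36; vehicle 2 DC → R5 → Q2 → Y6 → DC = 80; combined 116.

116 miles — the smallest possible combined total.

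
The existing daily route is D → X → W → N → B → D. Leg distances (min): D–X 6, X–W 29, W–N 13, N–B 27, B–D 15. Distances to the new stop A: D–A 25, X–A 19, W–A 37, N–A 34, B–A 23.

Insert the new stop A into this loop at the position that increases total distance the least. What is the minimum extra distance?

Insertion cost between consecutive stops i–j is d(i,A) + d(A,j) − d(i,j):
  between D and X: 25 + 19 − 6 = 38
  between X and W: 19 + 37 − 29 = 27
  between W and N: 37 + 34 − 13 = 58
  between N and B: 34 + 23 − 27 = 30
  between B and D: 23 + 25 − 15 = 33
Cheapest insertion is between X and W, adding 27.
New total = 90 + 27 = 117.

+27 min — insert A between X and W.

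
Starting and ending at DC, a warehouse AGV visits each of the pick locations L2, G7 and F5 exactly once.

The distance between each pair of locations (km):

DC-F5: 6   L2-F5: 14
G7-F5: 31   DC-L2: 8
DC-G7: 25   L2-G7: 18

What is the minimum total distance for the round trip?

With 3 stops there are 3!/2 = 3 distinct round trips (a route and its reverse cost the same).
DC - L2 - G7 - F5 - DC: 8+18+31+6 = 63
DC - L2 - F5 - G7 - DC: 8+14+31+25 = 78
DC - G7 - L2 - F5 - DC: 25+18+14+6 = 63
The minimum is 63.
One optimal route: DC → L2 → G7 → F5 → DC (or its reverse).

63 km — the shortest possible round trip.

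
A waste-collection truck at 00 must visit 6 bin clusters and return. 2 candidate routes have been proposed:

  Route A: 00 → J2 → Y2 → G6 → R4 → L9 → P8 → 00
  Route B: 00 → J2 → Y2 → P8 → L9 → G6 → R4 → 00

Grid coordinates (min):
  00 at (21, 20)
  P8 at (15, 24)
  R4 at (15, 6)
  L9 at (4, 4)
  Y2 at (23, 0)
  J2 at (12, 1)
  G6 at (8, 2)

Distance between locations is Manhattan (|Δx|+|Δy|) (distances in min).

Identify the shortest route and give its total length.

Route A: 28 + 12 + 17 + 11 + 13 + 31 + 10 = 122
Route B: 28 + 12 + 32 + 31 + 6 + 11 + 20 = 140

Shortest is Route A, total 122 min.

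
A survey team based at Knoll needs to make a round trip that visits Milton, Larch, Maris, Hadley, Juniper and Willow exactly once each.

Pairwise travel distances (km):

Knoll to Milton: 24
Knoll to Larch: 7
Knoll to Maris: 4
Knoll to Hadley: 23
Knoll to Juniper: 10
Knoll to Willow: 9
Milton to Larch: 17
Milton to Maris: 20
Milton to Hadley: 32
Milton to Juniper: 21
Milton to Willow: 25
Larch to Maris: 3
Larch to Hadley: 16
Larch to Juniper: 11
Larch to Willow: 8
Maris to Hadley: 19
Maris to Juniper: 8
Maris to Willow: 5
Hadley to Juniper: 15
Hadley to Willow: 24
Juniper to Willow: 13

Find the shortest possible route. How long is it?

With 6 stops there are 6!/2 = 360 distinct round trips (a route and its reverse cost the same).
Knoll - Milton - Larch - Maris - Hadley - Juniper - Willow - Knoll: 24+17+3+19+15+13+9 = 100
Knoll - Milton - Larch - Maris - Hadley - Willow - Juniper - Knoll: 24+17+3+19+24+13+10 = 110
Knoll - Milton - Larch - Maris - Juniper - Hadley - Willow - Knoll: 24+17+3+8+15+24+9 = 100
Knoll - Milton - Larch - Maris - Juniper - Willow - Hadley - Knoll: 24+17+3+8+13+24+23 = 112
Knoll - Milton - Larch - Maris - Willow - Hadley - Juniper - Knoll: 24+17+3+5+24+15+10 = 98
Knoll - Milton - Larch - Maris - Willow - Juniper - Hadley - Knoll: 24+17+3+5+13+15+23 = 100
Knoll - Milton - Larch - Hadley - Maris - Juniper - Willow - Knoll: 24+17+16+19+8+13+9 = 106
Knoll - Milton - Larch - Hadley - Maris - Willow - Juniper - Knoll: 24+17+16+19+5+13+10 = 104
… (352 more)
Knoll - Maris - Willow - Larch - Milton - Hadley - Juniper - Knoll: 4+5+8+17+32+15+10 = 91  ← best
The minimum is 91.
One optimal route: Knoll → Maris → Willow → Larch → Milton → Hadley → Juniper → Knoll (or its reverse).

Minimum total distance: 91 km.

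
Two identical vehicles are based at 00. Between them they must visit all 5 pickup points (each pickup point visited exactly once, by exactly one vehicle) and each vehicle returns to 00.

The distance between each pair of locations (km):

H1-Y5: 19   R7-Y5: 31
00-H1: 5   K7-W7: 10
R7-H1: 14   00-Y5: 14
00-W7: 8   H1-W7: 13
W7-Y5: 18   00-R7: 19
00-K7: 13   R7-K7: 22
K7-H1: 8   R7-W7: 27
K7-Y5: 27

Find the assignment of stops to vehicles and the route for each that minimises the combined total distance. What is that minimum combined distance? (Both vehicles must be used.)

Try each way of splitting the stops between the two vehicles (each non-empty) and, for each split, find the best tour for each vehicle:
  {R7} + {K7, H1, W7, Y5}: 38 + 55 = 93
  {K7} + {R7, H1, W7, Y5}: 26 + 76 = 102
  {R7, K7} + {H1, W7, Y5}: 54 + 50 = 104
  {H1} + {R7, K7, W7, Y5}: 10 + 83 = 93
  {R7, H1} + {K7, W7, Y5}: 38 + 55 = 93
  {K7, H1} + {R7, W7, Y5}: 26 + 76 = 102
  … (15 splits in total)
  {R7, K7, H1, W7} + {Y5}: 59 + 28 = 87  ← best
Best: vehicle 1 00 → R7 → H1 → K7 → W7 → 00 = 59; vehicle 2 00 → Y5 → 00 = 28; combined 87.

87 km — the smallest possible combined total.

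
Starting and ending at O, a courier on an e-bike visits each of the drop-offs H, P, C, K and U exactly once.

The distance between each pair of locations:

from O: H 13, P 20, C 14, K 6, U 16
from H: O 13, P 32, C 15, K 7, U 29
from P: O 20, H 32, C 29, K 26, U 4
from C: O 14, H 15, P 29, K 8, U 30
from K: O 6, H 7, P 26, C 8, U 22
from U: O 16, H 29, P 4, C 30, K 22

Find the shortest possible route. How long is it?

Minimum total distance: 77.

O→H→P→C→K→U→O: 13+32+29+8+22+16 = 120
O→H→P→C→U→K→O: 13+32+29+30+22+6 = 132
O→H→P→K→C→U→O: 13+32+26+8+30+16 = 125
O→H→P→K→U→C→O: 13+32+26+22+30+14 = 137
O→H→P→U→C→K→O: 13+32+4+30+8+6 = 93
O→H→P→U→K→C→O: 13+32+4+22+8+14 = 93
O→H→C→P→K→U→O: 13+15+29+26+22+16 = 121
O→H→C→P→U→K→O: 13+15+29+4+22+6 = 89
O→H→C→K→P→U→O: 13+15+8+26+4+16 = 82
O→H→C→K→U→P→O: 13+15+8+22+4+20 = 82
O→H→C→U→P→K→O: 13+15+30+4+26+6 = 94
O→H→C→U→K→P→O: 13+15+30+22+26+20 = 126
O→H→K→P→C→U→O: 13+7+26+29+30+16 = 121
O→H→K→P→U→C→O: 13+7+26+4+30+14 = 94
… (46 more)
O→H→K→C→P→U→O: 13+7+8+29+4+16 = 77  ← best
The minimum is 77.
One optimal route: O → H → K → C → P → U → O (or its reverse).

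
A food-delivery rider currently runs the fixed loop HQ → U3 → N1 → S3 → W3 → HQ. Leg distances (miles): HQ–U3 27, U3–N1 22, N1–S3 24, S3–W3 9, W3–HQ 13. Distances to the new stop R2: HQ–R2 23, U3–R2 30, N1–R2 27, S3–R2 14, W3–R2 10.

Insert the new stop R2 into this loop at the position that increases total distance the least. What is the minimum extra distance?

Insertion cost between consecutive stops i–j is d(i,R2) + d(R2,j) − d(i,j):
  between HQ and U3: 23 + 30 − 27 = 26
  between U3 and N1: 30 + 27 − 22 = 35
  between N1 and S3: 27 + 14 − 24 = 17
  between S3 and W3: 14 + 10 − 9 = 15
  between W3 and HQ: 10 + 23 − 13 = 20
Cheapest insertion is between S3 and W3, adding 15.
New total = 95 + 15 = 110.

+15 miles — insert R2 between S3 and W3.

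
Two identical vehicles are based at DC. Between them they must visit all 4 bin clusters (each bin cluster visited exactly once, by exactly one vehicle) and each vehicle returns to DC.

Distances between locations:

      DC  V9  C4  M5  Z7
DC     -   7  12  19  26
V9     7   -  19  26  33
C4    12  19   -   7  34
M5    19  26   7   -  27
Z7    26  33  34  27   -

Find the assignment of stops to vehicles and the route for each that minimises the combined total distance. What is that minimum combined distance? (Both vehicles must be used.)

Check every non-empty split of the stops between the two vehicles; for each half take its own optimal tour:
  {V9} + {C4, M5, Z7}: 14 + 72 = 86
  {C4} + {V9, M5, Z7}: 24 + 86 = 110
  {V9, C4} + {M5, Z7}: 38 + 72 = 110
  {M5} + {V9, C4, Z7}: 38 + 86 = 124
  {V9, M5} + {C4, Z7}: 52 + 72 = 124
  {C4, M5} + {V9, Z7}: 38 + 66 = 104
  … (7 splits in total)
Best: vehicle 1 DC → V9 → DC = 14; vehicle 2 DC → C4 → M5 → Z7 → DC = 72; combined 86.

Minimum combined distance: 86.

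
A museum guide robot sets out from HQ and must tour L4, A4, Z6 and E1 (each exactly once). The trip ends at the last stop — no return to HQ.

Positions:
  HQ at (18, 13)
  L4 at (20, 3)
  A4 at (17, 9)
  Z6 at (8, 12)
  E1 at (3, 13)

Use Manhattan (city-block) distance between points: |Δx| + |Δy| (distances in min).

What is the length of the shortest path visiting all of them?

Minimum one-way distance = 39 min.

There are 4! = 24 possible orderings.
HQ - L4 - A4 - Z6 - E1: 12+9+12+6 = 39
HQ - L4 - A4 - E1 - Z6: 12+9+18+6 = 45
HQ - L4 - Z6 - A4 - E1: 12+21+12+18 = 63
HQ - L4 - Z6 - E1 - A4: 12+21+6+18 = 57
HQ - L4 - E1 - A4 - Z6: 12+27+18+12 = 69
HQ - L4 - E1 - Z6 - A4: 12+27+6+12 = 57
HQ - A4 - L4 - Z6 - E1: 5+9+21+6 = 41
HQ - A4 - L4 - E1 - Z6: 5+9+27+6 = 47
HQ - A4 - Z6 - L4 - E1: 5+12+21+27 = 65
HQ - A4 - Z6 - E1 - L4: 5+12+6+27 = 50
HQ - A4 - E1 - L4 - Z6: 5+18+27+21 = 71
HQ - A4 - E1 - Z6 - L4: 5+18+6+21 = 50
HQ - Z6 - L4 - A4 - E1: 11+21+9+18 = 59
HQ - Z6 - L4 - E1 - A4: 11+21+27+18 = 77
… (10 more)
The minimum is 39.
One shortest path: HQ → L4 → A4 → Z6 → E1.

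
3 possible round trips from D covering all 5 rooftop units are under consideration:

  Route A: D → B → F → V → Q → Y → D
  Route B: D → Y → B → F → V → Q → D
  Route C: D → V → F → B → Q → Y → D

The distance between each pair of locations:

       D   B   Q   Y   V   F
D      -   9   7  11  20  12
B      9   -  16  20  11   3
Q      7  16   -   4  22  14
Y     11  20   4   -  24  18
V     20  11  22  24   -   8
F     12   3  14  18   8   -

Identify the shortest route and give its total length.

57 — Route A is the shortest.

Route A: 9 + 3 + 8 + 22 + 4 + 11 = 57
Route B: 11 + 20 + 3 + 8 + 22 + 7 = 71
Route C: 20 + 8 + 3 + 16 + 4 + 11 = 62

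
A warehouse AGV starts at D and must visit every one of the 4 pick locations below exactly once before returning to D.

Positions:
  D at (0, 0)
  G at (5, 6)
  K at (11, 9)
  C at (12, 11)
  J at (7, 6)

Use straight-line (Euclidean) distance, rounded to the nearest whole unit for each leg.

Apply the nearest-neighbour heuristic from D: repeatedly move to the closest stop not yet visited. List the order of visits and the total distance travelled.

33 along D → G → J → K → C → D.

At D the remaining stops are G 8, J 9, K 14, C 16; go to G.
At G the remaining stops are J 2, K 7, C 9; go to J.
At J the remaining stops are K 5, C 7; go to K.
At K the remaining stops are C 2; go to C.
Return C→D: 16.
Total = 8 + 2 + 5 + 2 + 16 = 33.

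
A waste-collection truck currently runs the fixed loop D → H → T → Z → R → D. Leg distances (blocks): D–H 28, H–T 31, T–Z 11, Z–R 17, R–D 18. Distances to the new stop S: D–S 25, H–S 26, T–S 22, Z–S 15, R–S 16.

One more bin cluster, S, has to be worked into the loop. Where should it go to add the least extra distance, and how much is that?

Insertion cost between consecutive stops i–j is d(i,S) + d(S,j) − d(i,j):
  between D and H: 25 + 26 − 28 = 23
  between H and T: 26 + 22 − 31 = 17
  between T and Z: 22 + 15 − 11 = 26
  between Z and R: 15 + 16 − 17 = 14
  between R and D: 16 + 25 − 18 = 23
Cheapest insertion is between Z and R, adding 14.
New total = 105 + 14 = 119.

+14 blocks — insert S between Z and R.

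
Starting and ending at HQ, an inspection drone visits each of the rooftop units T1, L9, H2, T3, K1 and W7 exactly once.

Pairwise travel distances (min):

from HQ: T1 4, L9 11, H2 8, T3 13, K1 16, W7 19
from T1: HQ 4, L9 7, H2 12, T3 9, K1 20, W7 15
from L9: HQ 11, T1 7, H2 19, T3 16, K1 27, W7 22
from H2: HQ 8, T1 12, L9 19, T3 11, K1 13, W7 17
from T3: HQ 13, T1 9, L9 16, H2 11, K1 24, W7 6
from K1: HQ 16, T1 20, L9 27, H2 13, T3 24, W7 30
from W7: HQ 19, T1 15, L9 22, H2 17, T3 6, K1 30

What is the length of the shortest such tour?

HQ-T1-L9-H2-T3-K1-W7-HQ: 4+7+19+11+24+30+19 = 114
HQ-T1-L9-H2-T3-W7-K1-HQ: 4+7+19+11+6+30+16 = 93
HQ-T1-L9-H2-K1-T3-W7-HQ: 4+7+19+13+24+6+19 = 92
HQ-T1-L9-H2-K1-W7-T3-HQ: 4+7+19+13+30+6+13 = 92
HQ-T1-L9-H2-W7-T3-K1-HQ: 4+7+19+17+6+24+16 = 93
HQ-T1-L9-H2-W7-K1-T3-HQ: 4+7+19+17+30+24+13 = 114
HQ-T1-L9-T3-H2-K1-W7-HQ: 4+7+16+11+13+30+19 = 100
HQ-T1-L9-T3-H2-W7-K1-HQ: 4+7+16+11+17+30+16 = 101
… (352 more)
HQ-T1-L9-T3-W7-H2-K1-HQ: 4+7+16+6+17+13+16 = 79  ← best
The minimum is 79.
One optimal route: HQ → T1 → L9 → T3 → W7 → H2 → K1 → HQ (or its reverse).

Minimum total distance: 79 min.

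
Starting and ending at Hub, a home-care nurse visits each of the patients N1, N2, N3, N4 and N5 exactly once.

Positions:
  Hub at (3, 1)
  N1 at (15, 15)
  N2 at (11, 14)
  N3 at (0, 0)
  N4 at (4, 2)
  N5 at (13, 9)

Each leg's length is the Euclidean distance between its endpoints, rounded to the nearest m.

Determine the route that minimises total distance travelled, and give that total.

43 m — the shortest possible round trip.

With 5 stops there are 5!/2 = 60 distinct round trips (a route and its reverse cost the same).
Hub→N1→N2→N3→N4→N5→Hub: 18+4+18+4+11+13 = 68
Hub→N1→N2→N3→N5→N4→Hub: 18+4+18+16+11+1 = 68
Hub→N1→N2→N4→N3→N5→Hub: 18+4+14+4+16+13 = 69
Hub→N1→N2→N4→N5→N3→Hub: 18+4+14+11+16+3 = 66
Hub→N1→N2→N5→N3→N4→Hub: 18+4+5+16+4+1 = 48
Hub→N1→N2→N5→N4→N3→Hub: 18+4+5+11+4+3 = 45
Hub→N1→N3→N2→N4→N5→Hub: 18+21+18+14+11+13 = 95
Hub→N1→N3→N2→N5→N4→Hub: 18+21+18+5+11+1 = 74
Hub→N1→N3→N4→N2→N5→Hub: 18+21+4+14+5+13 = 75
Hub→N1→N3→N4→N5→N2→Hub: 18+21+4+11+5+15 = 74
Hub→N1→N3→N5→N2→N4→Hub: 18+21+16+5+14+1 = 75
Hub→N1→N3→N5→N4→N2→Hub: 18+21+16+11+14+15 = 95
Hub→N1→N4→N2→N3→N5→Hub: 18+17+14+18+16+13 = 96
Hub→N1→N4→N2→N5→N3→Hub: 18+17+14+5+16+3 = 73
… (46 more)
Hub→N2→N1→N5→N4→N3→Hub: 15+4+6+11+4+3 = 43  ← best
The minimum is 43.
One optimal route: Hub → N2 → N1 → N5 → N4 → N3 → Hub (or its reverse).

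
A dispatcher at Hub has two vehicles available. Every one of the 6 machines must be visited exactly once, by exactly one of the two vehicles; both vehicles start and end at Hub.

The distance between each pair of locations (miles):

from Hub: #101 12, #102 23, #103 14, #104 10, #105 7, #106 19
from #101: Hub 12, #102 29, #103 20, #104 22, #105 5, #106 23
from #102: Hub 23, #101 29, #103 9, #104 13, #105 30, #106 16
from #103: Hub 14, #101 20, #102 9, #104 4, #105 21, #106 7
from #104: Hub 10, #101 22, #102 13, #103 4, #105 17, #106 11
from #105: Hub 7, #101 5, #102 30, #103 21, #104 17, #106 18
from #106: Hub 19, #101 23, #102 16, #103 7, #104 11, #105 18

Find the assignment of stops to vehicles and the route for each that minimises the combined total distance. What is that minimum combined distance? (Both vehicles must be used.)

Minimum combined distance: 82 miles.

Check every non-empty split of the stops between the two vehicles; for each half take its own optimal tour:
  {#101} + {#102, #103, #104, #105, #106}: 24 + 64 = 88
  {#102} + {#101, #103, #104, #105, #106}: 46 + 56 = 102
  {#101, #102} + {#103, #104, #105, #106}: 64 + 46 = 110
  {#103} + {#101, #102, #104, #105, #106}: 28 + 74 = 102
  {#101, #103} + {#102, #104, #105, #106}: 46 + 64 = 110
  {#102, #103} + {#101, #104, #105, #106}: 46 + 56 = 102
  … (31 splits in total)
  {#101, #105} + {#102, #103, #104, #106}: 24 + 58 = 82  ← best
Best: vehicle 1 Hub → #101 → #105 → Hub = 24; vehicle 2 Hub → #104 → #102 → #103 → #106 → Hub = 58; combined 82.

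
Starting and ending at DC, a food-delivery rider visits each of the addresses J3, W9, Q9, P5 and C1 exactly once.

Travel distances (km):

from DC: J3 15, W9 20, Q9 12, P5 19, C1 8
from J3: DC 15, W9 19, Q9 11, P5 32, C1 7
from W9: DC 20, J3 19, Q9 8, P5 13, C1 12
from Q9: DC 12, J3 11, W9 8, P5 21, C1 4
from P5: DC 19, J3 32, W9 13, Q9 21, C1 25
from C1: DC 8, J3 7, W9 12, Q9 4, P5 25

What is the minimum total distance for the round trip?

There are 60 distinct closed tours to check (reversals are equivalent).
DC → J3 → W9 → Q9 → P5 → C1 → DC: 15+19+8+21+25+8 = 96
DC → J3 → W9 → Q9 → C1 → P5 → DC: 15+19+8+4+25+19 = 90
DC → J3 → W9 → P5 → Q9 → C1 → DC: 15+19+13+21+4+8 = 80
DC → J3 → W9 → P5 → C1 → Q9 → DC: 15+19+13+25+4+12 = 88
DC → J3 → W9 → C1 → Q9 → P5 → DC: 15+19+12+4+21+19 = 90
DC → J3 → W9 → C1 → P5 → Q9 → DC: 15+19+12+25+21+12 = 104
DC → J3 → Q9 → W9 → P5 → C1 → DC: 15+11+8+13+25+8 = 80
DC → J3 → Q9 → W9 → C1 → P5 → DC: 15+11+8+12+25+19 = 90
DC → J3 → Q9 → P5 → W9 → C1 → DC: 15+11+21+13+12+8 = 80
DC → J3 → Q9 → P5 → C1 → W9 → DC: 15+11+21+25+12+20 = 104
DC → J3 → Q9 → C1 → W9 → P5 → DC: 15+11+4+12+13+19 = 74
DC → J3 → Q9 → C1 → P5 → W9 → DC: 15+11+4+25+13+20 = 88
DC → J3 → P5 → W9 → Q9 → C1 → DC: 15+32+13+8+4+8 = 80
DC → J3 → P5 → W9 → C1 → Q9 → DC: 15+32+13+12+4+12 = 88
… (46 more)
DC → J3 → C1 → Q9 → W9 → P5 → DC: 15+7+4+8+13+19 = 66  ← best
The minimum is 66.
One optimal route: DC → J3 → C1 → Q9 → W9 → P5 → DC (or its reverse).

Minimum total distance: 66 km.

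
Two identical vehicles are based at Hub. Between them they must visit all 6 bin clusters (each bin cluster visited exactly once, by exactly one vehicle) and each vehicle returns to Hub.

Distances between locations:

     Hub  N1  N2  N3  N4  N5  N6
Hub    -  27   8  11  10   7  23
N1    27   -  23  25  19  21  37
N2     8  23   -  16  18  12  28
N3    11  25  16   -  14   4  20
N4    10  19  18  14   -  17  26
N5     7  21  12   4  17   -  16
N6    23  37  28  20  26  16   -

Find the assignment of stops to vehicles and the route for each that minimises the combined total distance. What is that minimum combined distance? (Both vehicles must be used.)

Try each way of splitting the stops between the two vehicles (each non-empty) and, for each split, find the best tour for each vehicle:
  {N1} + {N2, N3, N4, N5, N6}: 54 + 80 = 134
  {N2} + {N1, N3, N4, N5, N6}: 16 + 97 = 113
  {N1, N2} + {N3, N4, N5, N6}: 58 + 67 = 125
  {N3} + {N1, N2, N4, N5, N6}: 22 + 99 = 121
  {N1, N3} + {N2, N4, N5, N6}: 63 + 72 = 135
  {N2, N3} + {N1, N4, N5, N6}: 35 + 89 = 124
  … (31 splits in total)
Best: vehicle 1 Hub → N2 → Hub = 16; vehicle 2 Hub → N3 → N5 → N6 → N1 → N4 → Hub = 97; combined 113.

Minimum combined distance: 113.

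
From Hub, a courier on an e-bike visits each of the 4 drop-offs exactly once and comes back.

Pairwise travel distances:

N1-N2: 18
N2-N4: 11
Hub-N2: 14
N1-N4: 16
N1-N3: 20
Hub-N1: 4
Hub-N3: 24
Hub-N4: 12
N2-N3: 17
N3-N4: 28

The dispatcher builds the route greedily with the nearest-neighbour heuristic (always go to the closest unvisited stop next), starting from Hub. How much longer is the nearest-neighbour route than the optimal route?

From Hub: N1=4, N4=12, N2=14, N3=24 → choose N1 (4).
From N1: N4=16, N2=18, N3=20 → choose N4 (16).
From N4: N2=11, N3=28 → choose N2 (11).
From N2: N3=17 → choose N3 (17).
NN route Hub → N1 → N4 → N2 → N3 → Hub costs 72.
Optimal: Hub → N1 → N3 → N2 → N4 → Hub costs 64 (by enumerating all 12 distinct tours).
Excess = 72 − 64 = 8.

Excess over optimum: 8.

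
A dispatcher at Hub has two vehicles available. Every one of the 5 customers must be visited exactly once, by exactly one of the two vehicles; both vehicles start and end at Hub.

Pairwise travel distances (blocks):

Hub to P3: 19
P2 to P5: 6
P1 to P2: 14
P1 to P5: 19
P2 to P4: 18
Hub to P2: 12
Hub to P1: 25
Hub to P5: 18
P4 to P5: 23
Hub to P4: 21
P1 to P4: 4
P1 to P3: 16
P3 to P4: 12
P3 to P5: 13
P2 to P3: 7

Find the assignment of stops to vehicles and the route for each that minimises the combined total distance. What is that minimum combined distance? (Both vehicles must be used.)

There are 2^4 − 1 = 15 ways to divide the 5 stops into two non-empty groups. For each, the best each vehicle can do is its own shortest tour through its group:
  {P1} + {P2, P3, P4, P5}: 50 + 64 = 114
  {P2} + {P1, P3, P4, P5}: 24 + 72 = 96
  {P1, P2} + {P3, P4, P5}: 51 + 64 = 115
  {P3} + {P1, P2, P4, P5}: 38 + 62 = 100
  {P1, P3} + {P2, P4, P5}: 60 + 62 = 122
  {P2, P3} + {P1, P4, P5}: 38 + 62 = 100
  … (15 splits in total)
Best: vehicle 1 Hub → P2 → Hub = 24; vehicle 2 Hub → P1 → P4 → P3 → P5 → Hub = 72; combined 96.

Minimum combined distance: 96 blocks.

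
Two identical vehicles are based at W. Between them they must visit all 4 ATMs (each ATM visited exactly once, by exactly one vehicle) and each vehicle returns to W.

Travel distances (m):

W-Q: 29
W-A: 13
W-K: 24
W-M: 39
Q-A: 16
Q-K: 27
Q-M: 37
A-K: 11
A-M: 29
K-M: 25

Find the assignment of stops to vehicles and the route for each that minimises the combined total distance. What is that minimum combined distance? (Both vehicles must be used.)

There are 2^3 − 1 = 7 ways to divide the 4 stops into two non-empty groups. For each, the best each vehicle can do is its own shortest tour through its group:
  {Q} + {A, K, M}: 58 + 88 = 146
  {A} + {Q, K, M}: 26 + 115 = 141
  {Q, A} + {K, M}: 58 + 88 = 146
  {K} + {Q, A, M}: 48 + 105 = 153
  {Q, K} + {A, M}: 80 + 81 = 161
  {A, K} + {Q, M}: 48 + 105 = 153
  … (7 splits in total)
Best: vehicle 1 W → A → W = 26; vehicle 2 W → Q → M → K → W = 115; combined 141.

141 m — the smallest possible combined total.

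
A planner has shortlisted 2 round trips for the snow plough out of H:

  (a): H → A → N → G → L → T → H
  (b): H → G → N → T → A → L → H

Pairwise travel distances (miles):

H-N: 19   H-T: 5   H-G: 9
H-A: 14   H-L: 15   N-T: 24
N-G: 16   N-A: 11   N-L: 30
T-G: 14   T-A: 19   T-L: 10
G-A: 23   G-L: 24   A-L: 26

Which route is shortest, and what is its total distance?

(a): 14 + 11 + 16 + 24 + 10 + 5 = 80
(b): 9 + 16 + 24 + 19 + 26 + 15 = 109

Shortest is (a), total 80 miles.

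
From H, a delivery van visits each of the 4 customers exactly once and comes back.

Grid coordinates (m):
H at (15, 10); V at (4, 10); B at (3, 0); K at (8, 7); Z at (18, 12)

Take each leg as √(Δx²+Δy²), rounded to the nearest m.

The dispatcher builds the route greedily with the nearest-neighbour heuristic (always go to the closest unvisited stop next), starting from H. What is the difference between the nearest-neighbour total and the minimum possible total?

The nearest-neighbour route is 1 m longer than optimal.

H: Z=4, K=8, V=11, B=16 ⇒ Z
Z: K=11, V=14, B=19 ⇒ K
K: V=5, B=9 ⇒ V
V: B=10 ⇒ B
NN route H → Z → K → V → B → H costs 46.
Optimal: H → V → B → K → Z → H costs 45 (by enumerating all 12 distinct tours).
Excess = 46 − 45 = 1.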